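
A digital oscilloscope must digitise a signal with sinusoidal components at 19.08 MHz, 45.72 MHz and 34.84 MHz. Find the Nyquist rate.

Highest-frequency component: 45.72 MHz.
Nyquist rate = 2 × 45.72 MHz = 91.44 MHz.

91.44 MHz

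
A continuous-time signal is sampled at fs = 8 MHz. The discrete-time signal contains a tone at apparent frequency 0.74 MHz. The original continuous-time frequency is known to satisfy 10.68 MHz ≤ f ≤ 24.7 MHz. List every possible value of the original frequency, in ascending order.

Frequencies that alias to 0.74 MHz are k·fs ± 0.74 MHz for integer k ≥ 0.
k=0: 0.74 MHz.
k=1: 7.26 MHz, 8.74 MHz.
k=2: 15.26 MHz, 16.74 MHz.
k=3: 23.26 MHz, 24.74 MHz.
k=4: 31.26 MHz, 32.74 MHz.
Within [10.68 MHz, 24.7 MHz]: 15.26 MHz, 16.74 MHz, 23.26 MHz.

15.26 MHz, 16.74 MHz, 23.26 MHz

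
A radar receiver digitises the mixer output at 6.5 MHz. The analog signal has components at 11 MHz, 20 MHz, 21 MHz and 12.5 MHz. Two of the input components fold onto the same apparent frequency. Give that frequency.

fs/2 = 3.25 MHz.
11 MHz mod fs = 4.5 MHz.
4.5 MHz > fs/2 = 3.25 MHz, folds to fs − 4.5 MHz = 2 MHz.
20 MHz mod fs = 0.5 MHz.
0.5 MHz ≤ fs/2 = 3.25 MHz, appears at 0.5 MHz.
21 MHz mod fs = 1.5 MHz.
1.5 MHz ≤ fs/2 = 3.25 MHz, appears at 1.5 MHz.
12.5 MHz mod fs = 6 MHz.
6 MHz > fs/2 = 3.25 MHz, folds to fs − 6 MHz = 0.5 MHz.
12.5 MHz and 20 MHz both map to 0.5 MHz.

0.5 MHz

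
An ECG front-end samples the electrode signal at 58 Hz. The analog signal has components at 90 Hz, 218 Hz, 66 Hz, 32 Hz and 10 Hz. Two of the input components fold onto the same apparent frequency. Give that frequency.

fs/2 = 29 Hz.
90 Hz mod fs = 32 Hz.
32 Hz > fs/2 = 29 Hz, folds to fs − 32 Hz = 26 Hz.
218 Hz mod fs = 44 Hz.
44 Hz > fs/2 = 29 Hz, folds to fs − 44 Hz = 14 Hz.
66 Hz mod fs = 8 Hz.
8 Hz ≤ fs/2 = 29 Hz, appears at 8 Hz.
32 Hz > fs/2 = 29 Hz, folds to fs − 32 Hz = 26 Hz.
10 Hz ≤ fs/2 = 29 Hz, passes unchanged.
32 Hz and 90 Hz both map to 26 Hz.

26 Hz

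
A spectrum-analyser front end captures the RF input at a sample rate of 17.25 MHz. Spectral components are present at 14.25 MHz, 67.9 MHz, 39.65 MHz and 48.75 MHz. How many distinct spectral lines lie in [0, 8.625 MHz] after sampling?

fs/2 = 8.625 MHz.
14.25 MHz > fs/2 = 8.625 MHz, folds to fs − 14.25 MHz = 3 MHz.
67.9 MHz mod fs = 16.15 MHz.
16.15 MHz > fs/2 = 8.625 MHz, folds to fs − 16.15 MHz = 1.1 MHz.
39.65 MHz mod fs = 5.15 MHz.
5.15 MHz ≤ fs/2 = 8.625 MHz, appears at 5.15 MHz.
48.75 MHz mod fs = 14.25 MHz.
14.25 MHz > fs/2 = 8.625 MHz, folds to fs − 14.25 MHz = 3 MHz.
Distinct values: {1.1 MHz, 3 MHz, 5.15 MHz} → 3.

3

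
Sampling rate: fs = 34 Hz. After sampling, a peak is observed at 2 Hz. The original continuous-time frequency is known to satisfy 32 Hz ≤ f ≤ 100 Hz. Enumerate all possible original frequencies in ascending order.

32 Hz, 36 Hz, 66 Hz, 70 Hz, 100 Hz

Frequencies that alias to 2 Hz are k·fs ± 2 Hz for integer k ≥ 0.
k=0: 2 Hz.
k=1: 32 Hz, 36 Hz.
k=2: 66 Hz, 70 Hz.
k=3: 100 Hz, 104 Hz.
k=4: 134 Hz, 138 Hz.
Within [32 Hz, 100 Hz]: 32 Hz, 36 Hz, 66 Hz, 70 Hz, 100 Hz.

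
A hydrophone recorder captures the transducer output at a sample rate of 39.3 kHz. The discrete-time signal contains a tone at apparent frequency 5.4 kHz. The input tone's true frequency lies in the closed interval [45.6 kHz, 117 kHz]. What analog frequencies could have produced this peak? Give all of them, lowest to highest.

73.2 kHz, 84 kHz, 112.5 kHz

Frequencies that alias to 5.4 kHz are k·fs ± 5.4 kHz for integer k ≥ 0.
k=0: 5.4 kHz.
k=1: 33.9 kHz, 44.7 kHz.
k=2: 73.2 kHz, 84 kHz.
k=3: 112.5 kHz, 123.3 kHz.
k=4: 151.8 kHz, 162.6 kHz.
Within [45.6 kHz, 117 kHz]: 73.2 kHz, 84 kHz, 112.5 kHz.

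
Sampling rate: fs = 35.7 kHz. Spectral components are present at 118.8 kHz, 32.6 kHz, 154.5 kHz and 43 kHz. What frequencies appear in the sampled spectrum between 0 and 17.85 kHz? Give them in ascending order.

3.1 kHz, 7.3 kHz, 11.7 kHz

fs/2 = 17.85 kHz.
118.8 kHz mod fs = 11.7 kHz.
11.7 kHz ≤ fs/2 = 17.85 kHz, appears at 11.7 kHz.
32.6 kHz > fs/2 = 17.85 kHz, folds to fs − 32.6 kHz = 3.1 kHz.
154.5 kHz mod fs = 11.7 kHz.
11.7 kHz ≤ fs/2 = 17.85 kHz, appears at 11.7 kHz.
43 kHz mod fs = 7.3 kHz.
7.3 kHz ≤ fs/2 = 17.85 kHz, appears at 7.3 kHz.
Distinct values: {3.1 kHz, 7.3 kHz, 11.7 kHz}.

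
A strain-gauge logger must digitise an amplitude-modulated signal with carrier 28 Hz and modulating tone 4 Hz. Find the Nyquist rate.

64 Hz

AM sidebands sit at fc ± fm = 24 Hz and 32 Hz.
Highest-frequency component: 32 Hz.
Nyquist rate = 2 × 32 Hz = 64 Hz.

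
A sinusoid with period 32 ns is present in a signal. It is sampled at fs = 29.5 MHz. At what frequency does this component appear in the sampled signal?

T = 32 ns → f = 1/T = 31.25 MHz.
31.25 MHz mod fs = 1.75 MHz.
1.75 MHz ≤ fs/2 = 14.75 MHz, appears at 1.75 MHz.

1.75 MHz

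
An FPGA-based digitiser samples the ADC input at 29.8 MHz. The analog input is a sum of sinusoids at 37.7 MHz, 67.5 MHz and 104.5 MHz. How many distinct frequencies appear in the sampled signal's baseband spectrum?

2

fs/2 = 14.9 MHz.
37.7 MHz mod fs = 7.9 MHz.
7.9 MHz ≤ fs/2 = 14.9 MHz, appears at 7.9 MHz.
67.5 MHz mod fs = 7.9 MHz.
7.9 MHz ≤ fs/2 = 14.9 MHz, appears at 7.9 MHz.
104.5 MHz mod fs = 15.1 MHz.
15.1 MHz > fs/2 = 14.9 MHz, folds to fs − 15.1 MHz = 14.7 MHz.
Distinct values: {7.9 MHz, 14.7 MHz} → 2.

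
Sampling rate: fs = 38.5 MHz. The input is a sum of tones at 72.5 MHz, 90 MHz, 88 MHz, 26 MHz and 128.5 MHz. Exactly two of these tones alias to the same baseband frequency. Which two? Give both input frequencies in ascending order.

90 MHz, 128.5 MHz

fs/2 = 19.25 MHz.
72.5 MHz mod fs = 34 MHz.
34 MHz > fs/2 = 19.25 MHz, folds to fs − 34 MHz = 4.5 MHz.
90 MHz mod fs = 13 MHz.
13 MHz ≤ fs/2 = 19.25 MHz, appears at 13 MHz.
88 MHz mod fs = 11 MHz.
11 MHz ≤ fs/2 = 19.25 MHz, appears at 11 MHz.
26 MHz > fs/2 = 19.25 MHz, folds to fs − 26 MHz = 12.5 MHz.
128.5 MHz mod fs = 13 MHz.
13 MHz ≤ fs/2 = 19.25 MHz, appears at 13 MHz.
90 MHz and 128.5 MHz both map to 13 MHz.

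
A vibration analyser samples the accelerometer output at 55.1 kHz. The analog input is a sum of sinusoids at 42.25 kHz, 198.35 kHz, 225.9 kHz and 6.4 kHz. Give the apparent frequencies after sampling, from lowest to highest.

fs/2 = 27.55 kHz.
42.25 kHz > fs/2 = 27.55 kHz, folds to fs − 42.25 kHz = 12.85 kHz.
198.35 kHz mod fs = 33.05 kHz.
33.05 kHz > fs/2 = 27.55 kHz, folds to fs − 33.05 kHz = 22.05 kHz.
225.9 kHz mod fs = 5.5 kHz.
5.5 kHz ≤ fs/2 = 27.55 kHz, appears at 5.5 kHz.
6.4 kHz ≤ fs/2 = 27.55 kHz, passes unchanged.
Distinct values: {5.5 kHz, 6.4 kHz, 12.85 kHz, 22.05 kHz}.

5.5 kHz, 6.4 kHz, 12.85 kHz, 22.05 kHz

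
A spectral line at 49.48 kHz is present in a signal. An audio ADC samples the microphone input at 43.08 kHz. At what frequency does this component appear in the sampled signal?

49.48 kHz mod fs = 6.4 kHz.
6.4 kHz ≤ fs/2 = 21.54 kHz, appears at 6.4 kHz.

6.4 kHz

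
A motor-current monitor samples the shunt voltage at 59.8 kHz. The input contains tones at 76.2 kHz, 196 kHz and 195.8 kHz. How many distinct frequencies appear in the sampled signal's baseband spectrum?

2

fs/2 = 29.9 kHz.
76.2 kHz mod fs = 16.4 kHz.
16.4 kHz ≤ fs/2 = 29.9 kHz, appears at 16.4 kHz.
196 kHz mod fs = 16.6 kHz.
16.6 kHz ≤ fs/2 = 29.9 kHz, appears at 16.6 kHz.
195.8 kHz mod fs = 16.4 kHz.
16.4 kHz ≤ fs/2 = 29.9 kHz, appears at 16.4 kHz.
Distinct values: {16.4 kHz, 16.6 kHz} → 2.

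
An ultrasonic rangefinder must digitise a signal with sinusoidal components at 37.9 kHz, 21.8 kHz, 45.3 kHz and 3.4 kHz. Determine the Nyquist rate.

Highest-frequency component: 45.3 kHz.
Nyquist rate = 2 × 45.3 kHz = 90.6 kHz.

90.6 kHz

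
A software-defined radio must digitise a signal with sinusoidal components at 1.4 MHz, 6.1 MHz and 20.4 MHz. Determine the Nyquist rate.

40.8 MHz

Highest-frequency component: 20.4 MHz.
Nyquist rate = 2 × 20.4 MHz = 40.8 MHz.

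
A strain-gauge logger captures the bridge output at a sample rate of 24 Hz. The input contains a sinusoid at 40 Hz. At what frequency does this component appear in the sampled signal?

40 Hz mod fs = 16 Hz.
16 Hz > fs/2 = 12 Hz, folds to fs − 16 Hz = 8 Hz.

8 Hz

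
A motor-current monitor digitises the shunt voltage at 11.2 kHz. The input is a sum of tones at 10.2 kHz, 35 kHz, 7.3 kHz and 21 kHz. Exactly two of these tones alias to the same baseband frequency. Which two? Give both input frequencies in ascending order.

21 kHz, 35 kHz

fs/2 = 5.6 kHz.
10.2 kHz > fs/2 = 5.6 kHz, folds to fs − 10.2 kHz = 1 kHz.
35 kHz mod fs = 1.4 kHz.
1.4 kHz ≤ fs/2 = 5.6 kHz, appears at 1.4 kHz.
7.3 kHz > fs/2 = 5.6 kHz, folds to fs − 7.3 kHz = 3.9 kHz.
21 kHz mod fs = 9.8 kHz.
9.8 kHz > fs/2 = 5.6 kHz, folds to fs − 9.8 kHz = 1.4 kHz.
21 kHz and 35 kHz both map to 1.4 kHz.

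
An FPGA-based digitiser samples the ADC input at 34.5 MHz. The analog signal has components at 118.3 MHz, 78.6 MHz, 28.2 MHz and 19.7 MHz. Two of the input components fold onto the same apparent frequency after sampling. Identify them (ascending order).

fs/2 = 17.25 MHz.
118.3 MHz mod fs = 14.8 MHz.
14.8 MHz ≤ fs/2 = 17.25 MHz, appears at 14.8 MHz.
78.6 MHz mod fs = 9.6 MHz.
9.6 MHz ≤ fs/2 = 17.25 MHz, appears at 9.6 MHz.
28.2 MHz > fs/2 = 17.25 MHz, folds to fs − 28.2 MHz = 6.3 MHz.
19.7 MHz > fs/2 = 17.25 MHz, folds to fs − 19.7 MHz = 14.8 MHz.
19.7 MHz and 118.3 MHz both map to 14.8 MHz.

19.7 MHz, 118.3 MHz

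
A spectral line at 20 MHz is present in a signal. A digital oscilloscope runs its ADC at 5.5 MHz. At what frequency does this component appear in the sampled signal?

20 MHz mod fs = 3.5 MHz.
3.5 MHz > fs/2 = 2.75 MHz, folds to fs − 3.5 MHz = 2 MHz.

2 MHz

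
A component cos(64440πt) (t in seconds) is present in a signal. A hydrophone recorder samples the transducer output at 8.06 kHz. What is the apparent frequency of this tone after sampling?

ω = 64440π rad/s → f = ω/(2π) = 32220 Hz = 32.22 kHz.
32.22 kHz mod fs = 8.04 kHz.
8.04 kHz > fs/2 = 4.03 kHz, folds to fs − 8.04 kHz = 0.02 kHz.

0.02 kHz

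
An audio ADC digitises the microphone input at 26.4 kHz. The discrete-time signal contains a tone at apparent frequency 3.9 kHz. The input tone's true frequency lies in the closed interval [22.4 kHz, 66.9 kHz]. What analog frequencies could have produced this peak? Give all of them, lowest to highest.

Frequencies that alias to 3.9 kHz are k·fs ± 3.9 kHz for integer k ≥ 0.
k=0: 3.9 kHz.
k=1: 22.5 kHz, 30.3 kHz.
k=2: 48.9 kHz, 56.7 kHz.
k=3: 75.3 kHz, 83.1 kHz.
Within [22.4 kHz, 66.9 kHz]: 22.5 kHz, 30.3 kHz, 48.9 kHz, 56.7 kHz.

22.5 kHz, 30.3 kHz, 48.9 kHz, 56.7 kHz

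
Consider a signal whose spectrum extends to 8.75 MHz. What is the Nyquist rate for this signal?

17.5 MHz

Nyquist rate = 2 × 8.75 MHz = 17.5 MHz.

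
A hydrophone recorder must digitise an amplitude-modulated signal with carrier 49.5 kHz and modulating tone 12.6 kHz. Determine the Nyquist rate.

124.2 kHz

AM sidebands sit at fc ± fm = 36.9 kHz and 62.1 kHz.
Highest-frequency component: 62.1 kHz.
Nyquist rate = 2 × 62.1 kHz = 124.2 kHz.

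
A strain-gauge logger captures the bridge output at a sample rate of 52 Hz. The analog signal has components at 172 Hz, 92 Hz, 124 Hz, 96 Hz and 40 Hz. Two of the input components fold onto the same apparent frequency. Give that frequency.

12 Hz

fs/2 = 26 Hz.
172 Hz mod fs = 16 Hz.
16 Hz ≤ fs/2 = 26 Hz, appears at 16 Hz.
92 Hz mod fs = 40 Hz.
40 Hz > fs/2 = 26 Hz, folds to fs − 40 Hz = 12 Hz.
124 Hz mod fs = 20 Hz.
20 Hz ≤ fs/2 = 26 Hz, appears at 20 Hz.
96 Hz mod fs = 44 Hz.
44 Hz > fs/2 = 26 Hz, folds to fs − 44 Hz = 8 Hz.
40 Hz > fs/2 = 26 Hz, folds to fs − 40 Hz = 12 Hz.
40 Hz and 92 Hz both map to 12 Hz.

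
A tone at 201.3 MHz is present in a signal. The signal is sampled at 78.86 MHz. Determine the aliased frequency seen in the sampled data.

35.28 MHz

201.3 MHz mod fs = 43.58 MHz.
43.58 MHz > fs/2 = 39.43 MHz, folds to fs − 43.58 MHz = 35.28 MHz.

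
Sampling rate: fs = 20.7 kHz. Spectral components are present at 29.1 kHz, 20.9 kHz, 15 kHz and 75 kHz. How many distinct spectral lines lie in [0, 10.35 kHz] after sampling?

4

fs/2 = 10.35 kHz.
29.1 kHz mod fs = 8.4 kHz.
8.4 kHz ≤ fs/2 = 10.35 kHz, appears at 8.4 kHz.
20.9 kHz mod fs = 0.2 kHz.
0.2 kHz ≤ fs/2 = 10.35 kHz, appears at 0.2 kHz.
15 kHz > fs/2 = 10.35 kHz, folds to fs − 15 kHz = 5.7 kHz.
75 kHz mod fs = 12.9 kHz.
12.9 kHz > fs/2 = 10.35 kHz, folds to fs − 12.9 kHz = 7.8 kHz.
Distinct values: {0.2 kHz, 5.7 kHz, 7.8 kHz, 8.4 kHz} → 4.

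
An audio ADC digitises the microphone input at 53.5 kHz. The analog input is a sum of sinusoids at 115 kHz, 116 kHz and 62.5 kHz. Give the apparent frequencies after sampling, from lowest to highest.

8 kHz, 9 kHz

fs/2 = 26.75 kHz.
115 kHz mod fs = 8 kHz.
8 kHz ≤ fs/2 = 26.75 kHz, appears at 8 kHz.
116 kHz mod fs = 9 kHz.
9 kHz ≤ fs/2 = 26.75 kHz, appears at 9 kHz.
62.5 kHz mod fs = 9 kHz.
9 kHz ≤ fs/2 = 26.75 kHz, appears at 9 kHz.
Distinct values: {8 kHz, 9 kHz}.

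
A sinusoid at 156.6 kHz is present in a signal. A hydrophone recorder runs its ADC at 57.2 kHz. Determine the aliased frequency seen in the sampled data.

15 kHz

156.6 kHz mod fs = 42.2 kHz.
42.2 kHz > fs/2 = 28.6 kHz, folds to fs − 42.2 kHz = 15 kHz.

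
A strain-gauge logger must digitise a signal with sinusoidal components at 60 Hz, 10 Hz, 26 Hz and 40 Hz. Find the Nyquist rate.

Highest-frequency component: 60 Hz.
Nyquist rate = 2 × 60 Hz = 120 Hz.

120 Hz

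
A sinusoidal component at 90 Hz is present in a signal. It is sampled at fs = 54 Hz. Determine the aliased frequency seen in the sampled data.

90 Hz mod fs = 36 Hz.
36 Hz > fs/2 = 27 Hz, folds to fs − 36 Hz = 18 Hz.

18 Hz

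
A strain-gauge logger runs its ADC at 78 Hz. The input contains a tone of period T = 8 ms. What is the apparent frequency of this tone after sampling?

31 Hz

T = 8 ms → f = 1/T = 125 Hz.
125 Hz mod fs = 47 Hz.
47 Hz > fs/2 = 39 Hz, folds to fs − 47 Hz = 31 Hz.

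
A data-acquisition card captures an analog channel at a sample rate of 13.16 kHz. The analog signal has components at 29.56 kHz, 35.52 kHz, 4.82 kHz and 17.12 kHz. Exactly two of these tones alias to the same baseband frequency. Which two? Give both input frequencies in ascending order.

17.12 kHz, 35.52 kHz

fs/2 = 6.58 kHz.
29.56 kHz mod fs = 3.24 kHz.
3.24 kHz ≤ fs/2 = 6.58 kHz, appears at 3.24 kHz.
35.52 kHz mod fs = 9.2 kHz.
9.2 kHz > fs/2 = 6.58 kHz, folds to fs − 9.2 kHz = 3.96 kHz.
4.82 kHz ≤ fs/2 = 6.58 kHz, passes unchanged.
17.12 kHz mod fs = 3.96 kHz.
3.96 kHz ≤ fs/2 = 6.58 kHz, appears at 3.96 kHz.
17.12 kHz and 35.52 kHz both map to 3.96 kHz.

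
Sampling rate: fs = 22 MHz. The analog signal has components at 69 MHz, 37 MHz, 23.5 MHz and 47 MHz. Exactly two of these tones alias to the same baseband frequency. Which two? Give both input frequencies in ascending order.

47 MHz, 69 MHz

fs/2 = 11 MHz.
69 MHz mod fs = 3 MHz.
3 MHz ≤ fs/2 = 11 MHz, appears at 3 MHz.
37 MHz mod fs = 15 MHz.
15 MHz > fs/2 = 11 MHz, folds to fs − 15 MHz = 7 MHz.
23.5 MHz mod fs = 1.5 MHz.
1.5 MHz ≤ fs/2 = 11 MHz, appears at 1.5 MHz.
47 MHz mod fs = 3 MHz.
3 MHz ≤ fs/2 = 11 MHz, appears at 3 MHz.
47 MHz and 69 MHz both map to 3 MHz.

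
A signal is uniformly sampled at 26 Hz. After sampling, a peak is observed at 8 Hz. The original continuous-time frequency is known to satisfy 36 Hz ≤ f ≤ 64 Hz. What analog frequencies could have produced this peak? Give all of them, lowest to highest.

44 Hz, 60 Hz

Frequencies that alias to 8 Hz are k·fs ± 8 Hz for integer k ≥ 0.
k=0: 8 Hz.
k=1: 18 Hz, 34 Hz.
k=2: 44 Hz, 60 Hz.
k=3: 70 Hz, 86 Hz.
Within [36 Hz, 64 Hz]: 44 Hz, 60 Hz.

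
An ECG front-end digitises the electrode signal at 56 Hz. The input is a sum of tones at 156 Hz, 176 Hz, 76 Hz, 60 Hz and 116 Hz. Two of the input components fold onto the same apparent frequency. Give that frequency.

4 Hz

fs/2 = 28 Hz.
156 Hz mod fs = 44 Hz.
44 Hz > fs/2 = 28 Hz, folds to fs − 44 Hz = 12 Hz.
176 Hz mod fs = 8 Hz.
8 Hz ≤ fs/2 = 28 Hz, appears at 8 Hz.
76 Hz mod fs = 20 Hz.
20 Hz ≤ fs/2 = 28 Hz, appears at 20 Hz.
60 Hz mod fs = 4 Hz.
4 Hz ≤ fs/2 = 28 Hz, appears at 4 Hz.
116 Hz mod fs = 4 Hz.
4 Hz ≤ fs/2 = 28 Hz, appears at 4 Hz.
60 Hz and 116 Hz both map to 4 Hz.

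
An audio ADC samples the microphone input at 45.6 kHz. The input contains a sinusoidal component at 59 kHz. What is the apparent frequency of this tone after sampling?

13.4 kHz

59 kHz mod fs = 13.4 kHz.
13.4 kHz ≤ fs/2 = 22.8 kHz, appears at 13.4 kHz.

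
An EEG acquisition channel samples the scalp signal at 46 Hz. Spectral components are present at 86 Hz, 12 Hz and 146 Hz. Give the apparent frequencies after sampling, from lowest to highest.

fs/2 = 23 Hz.
86 Hz mod fs = 40 Hz.
40 Hz > fs/2 = 23 Hz, folds to fs − 40 Hz = 6 Hz.
12 Hz ≤ fs/2 = 23 Hz, passes unchanged.
146 Hz mod fs = 8 Hz.
8 Hz ≤ fs/2 = 23 Hz, appears at 8 Hz.
Distinct values: {6 Hz, 8 Hz, 12 Hz}.

6 Hz, 8 Hz, 12 Hz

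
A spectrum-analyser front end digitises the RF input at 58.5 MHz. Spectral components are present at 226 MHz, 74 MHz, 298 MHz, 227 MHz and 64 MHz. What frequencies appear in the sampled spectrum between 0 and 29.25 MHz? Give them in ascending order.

fs/2 = 29.25 MHz.
226 MHz mod fs = 50.5 MHz.
50.5 MHz > fs/2 = 29.25 MHz, folds to fs − 50.5 MHz = 8 MHz.
74 MHz mod fs = 15.5 MHz.
15.5 MHz ≤ fs/2 = 29.25 MHz, appears at 15.5 MHz.
298 MHz mod fs = 5.5 MHz.
5.5 MHz ≤ fs/2 = 29.25 MHz, appears at 5.5 MHz.
227 MHz mod fs = 51.5 MHz.
51.5 MHz > fs/2 = 29.25 MHz, folds to fs − 51.5 MHz = 7 MHz.
64 MHz mod fs = 5.5 MHz.
5.5 MHz ≤ fs/2 = 29.25 MHz, appears at 5.5 MHz.
Distinct values: {5.5 MHz, 7 MHz, 8 MHz, 15.5 MHz}.

5.5 MHz, 7 MHz, 8 MHz, 15.5 MHz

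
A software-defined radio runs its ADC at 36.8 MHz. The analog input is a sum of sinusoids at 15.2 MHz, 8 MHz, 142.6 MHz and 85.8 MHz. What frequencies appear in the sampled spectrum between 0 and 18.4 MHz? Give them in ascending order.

4.6 MHz, 8 MHz, 12.2 MHz, 15.2 MHz

fs/2 = 18.4 MHz.
15.2 MHz ≤ fs/2 = 18.4 MHz, passes unchanged.
8 MHz ≤ fs/2 = 18.4 MHz, passes unchanged.
142.6 MHz mod fs = 32.2 MHz.
32.2 MHz > fs/2 = 18.4 MHz, folds to fs − 32.2 MHz = 4.6 MHz.
85.8 MHz mod fs = 12.2 MHz.
12.2 MHz ≤ fs/2 = 18.4 MHz, appears at 12.2 MHz.
Distinct values: {4.6 MHz, 8 MHz, 12.2 MHz, 15.2 MHz}.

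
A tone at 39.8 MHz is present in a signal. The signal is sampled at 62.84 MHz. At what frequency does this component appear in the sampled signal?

39.8 MHz > fs/2 = 31.42 MHz, folds to fs − 39.8 MHz = 23.04 MHz.

23.04 MHz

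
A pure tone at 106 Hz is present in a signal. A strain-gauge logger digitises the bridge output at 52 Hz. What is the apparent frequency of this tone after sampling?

2 Hz

106 Hz mod fs = 2 Hz.
2 Hz ≤ fs/2 = 26 Hz, appears at 2 Hz.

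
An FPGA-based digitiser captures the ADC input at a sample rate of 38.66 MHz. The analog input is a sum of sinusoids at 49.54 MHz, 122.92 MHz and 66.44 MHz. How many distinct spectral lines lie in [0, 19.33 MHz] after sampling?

2

fs/2 = 19.33 MHz.
49.54 MHz mod fs = 10.88 MHz.
10.88 MHz ≤ fs/2 = 19.33 MHz, appears at 10.88 MHz.
122.92 MHz mod fs = 6.94 MHz.
6.94 MHz ≤ fs/2 = 19.33 MHz, appears at 6.94 MHz.
66.44 MHz mod fs = 27.78 MHz.
27.78 MHz > fs/2 = 19.33 MHz, folds to fs − 27.78 MHz = 10.88 MHz.
Distinct values: {6.94 MHz, 10.88 MHz} → 2.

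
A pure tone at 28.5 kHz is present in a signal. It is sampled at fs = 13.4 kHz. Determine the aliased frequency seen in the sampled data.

1.7 kHz

28.5 kHz mod fs = 1.7 kHz.
1.7 kHz ≤ fs/2 = 6.7 kHz, appears at 1.7 kHz.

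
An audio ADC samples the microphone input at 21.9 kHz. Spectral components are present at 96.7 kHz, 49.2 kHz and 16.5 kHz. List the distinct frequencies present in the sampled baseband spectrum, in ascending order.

fs/2 = 10.95 kHz.
96.7 kHz mod fs = 9.1 kHz.
9.1 kHz ≤ fs/2 = 10.95 kHz, appears at 9.1 kHz.
49.2 kHz mod fs = 5.4 kHz.
5.4 kHz ≤ fs/2 = 10.95 kHz, appears at 5.4 kHz.
16.5 kHz > fs/2 = 10.95 kHz, folds to fs − 16.5 kHz = 5.4 kHz.
Distinct values: {5.4 kHz, 9.1 kHz}.

5.4 kHz, 9.1 kHz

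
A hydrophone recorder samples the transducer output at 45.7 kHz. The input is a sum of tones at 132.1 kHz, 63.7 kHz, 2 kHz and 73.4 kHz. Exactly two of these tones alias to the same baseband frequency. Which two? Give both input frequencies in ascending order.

fs/2 = 22.85 kHz.
132.1 kHz mod fs = 40.7 kHz.
40.7 kHz > fs/2 = 22.85 kHz, folds to fs − 40.7 kHz = 5 kHz.
63.7 kHz mod fs = 18 kHz.
18 kHz ≤ fs/2 = 22.85 kHz, appears at 18 kHz.
2 kHz ≤ fs/2 = 22.85 kHz, passes unchanged.
73.4 kHz mod fs = 27.7 kHz.
27.7 kHz > fs/2 = 22.85 kHz, folds to fs − 27.7 kHz = 18 kHz.
63.7 kHz and 73.4 kHz both map to 18 kHz.

63.7 kHz, 73.4 kHz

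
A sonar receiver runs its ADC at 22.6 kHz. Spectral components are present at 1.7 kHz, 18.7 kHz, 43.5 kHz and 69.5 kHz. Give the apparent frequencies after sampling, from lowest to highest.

1.7 kHz, 3.9 kHz

fs/2 = 11.3 kHz.
1.7 kHz ≤ fs/2 = 11.3 kHz, passes unchanged.
18.7 kHz > fs/2 = 11.3 kHz, folds to fs − 18.7 kHz = 3.9 kHz.
43.5 kHz mod fs = 20.9 kHz.
20.9 kHz > fs/2 = 11.3 kHz, folds to fs − 20.9 kHz = 1.7 kHz.
69.5 kHz mod fs = 1.7 kHz.
1.7 kHz ≤ fs/2 = 11.3 kHz, appears at 1.7 kHz.
Distinct values: {1.7 kHz, 3.9 kHz}.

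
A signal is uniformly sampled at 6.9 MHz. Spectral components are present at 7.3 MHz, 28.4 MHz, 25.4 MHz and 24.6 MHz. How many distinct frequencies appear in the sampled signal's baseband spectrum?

fs/2 = 3.45 MHz.
7.3 MHz mod fs = 0.4 MHz.
0.4 MHz ≤ fs/2 = 3.45 MHz, appears at 0.4 MHz.
28.4 MHz mod fs = 0.8 MHz.
0.8 MHz ≤ fs/2 = 3.45 MHz, appears at 0.8 MHz.
25.4 MHz mod fs = 4.7 MHz.
4.7 MHz > fs/2 = 3.45 MHz, folds to fs − 4.7 MHz = 2.2 MHz.
24.6 MHz mod fs = 3.9 MHz.
3.9 MHz > fs/2 = 3.45 MHz, folds to fs − 3.9 MHz = 3 MHz.
Distinct values: {0.4 MHz, 0.8 MHz, 2.2 MHz, 3 MHz} → 4.

4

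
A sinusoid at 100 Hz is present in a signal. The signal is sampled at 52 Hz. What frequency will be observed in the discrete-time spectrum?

4 Hz

100 Hz mod fs = 48 Hz.
48 Hz > fs/2 = 26 Hz, folds to fs − 48 Hz = 4 Hz.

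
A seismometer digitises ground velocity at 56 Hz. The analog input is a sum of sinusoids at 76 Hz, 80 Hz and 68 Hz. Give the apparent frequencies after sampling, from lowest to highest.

fs/2 = 28 Hz.
76 Hz mod fs = 20 Hz.
20 Hz ≤ fs/2 = 28 Hz, appears at 20 Hz.
80 Hz mod fs = 24 Hz.
24 Hz ≤ fs/2 = 28 Hz, appears at 24 Hz.
68 Hz mod fs = 12 Hz.
12 Hz ≤ fs/2 = 28 Hz, appears at 12 Hz.
Distinct values: {12 Hz, 20 Hz, 24 Hz}.

12 Hz, 20 Hz, 24 Hz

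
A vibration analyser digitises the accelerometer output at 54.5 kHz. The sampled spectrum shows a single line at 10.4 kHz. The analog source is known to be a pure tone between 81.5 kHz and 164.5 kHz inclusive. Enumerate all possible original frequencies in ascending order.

Frequencies that alias to 10.4 kHz are k·fs ± 10.4 kHz for integer k ≥ 0.
k=0: 10.4 kHz.
k=1: 44.1 kHz, 64.9 kHz.
k=2: 98.6 kHz, 119.4 kHz.
k=3: 153.1 kHz, 173.9 kHz.
k=4: 207.6 kHz, 228.4 kHz.
Within [81.5 kHz, 164.5 kHz]: 98.6 kHz, 119.4 kHz, 153.1 kHz.

98.6 kHz, 119.4 kHz, 153.1 kHz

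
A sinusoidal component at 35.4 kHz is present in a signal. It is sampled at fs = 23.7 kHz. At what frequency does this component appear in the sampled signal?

11.7 kHz

35.4 kHz mod fs = 11.7 kHz.
11.7 kHz ≤ fs/2 = 11.85 kHz, appears at 11.7 kHz.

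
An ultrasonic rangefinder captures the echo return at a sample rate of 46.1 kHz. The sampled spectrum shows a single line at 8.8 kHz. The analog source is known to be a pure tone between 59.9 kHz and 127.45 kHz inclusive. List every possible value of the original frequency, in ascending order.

Frequencies that alias to 8.8 kHz are k·fs ± 8.8 kHz for integer k ≥ 0.
k=0: 8.8 kHz.
k=1: 37.3 kHz, 54.9 kHz.
k=2: 83.4 kHz, 101 kHz.
k=3: 129.5 kHz, 147.1 kHz.
Within [59.9 kHz, 127.45 kHz]: 83.4 kHz, 101 kHz.

83.4 kHz, 101 kHz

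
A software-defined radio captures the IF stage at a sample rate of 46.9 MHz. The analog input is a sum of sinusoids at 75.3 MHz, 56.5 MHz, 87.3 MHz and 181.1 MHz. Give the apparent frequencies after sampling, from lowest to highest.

6.5 MHz, 9.6 MHz, 18.5 MHz

fs/2 = 23.45 MHz.
75.3 MHz mod fs = 28.4 MHz.
28.4 MHz > fs/2 = 23.45 MHz, folds to fs − 28.4 MHz = 18.5 MHz.
56.5 MHz mod fs = 9.6 MHz.
9.6 MHz ≤ fs/2 = 23.45 MHz, appears at 9.6 MHz.
87.3 MHz mod fs = 40.4 MHz.
40.4 MHz > fs/2 = 23.45 MHz, folds to fs − 40.4 MHz = 6.5 MHz.
181.1 MHz mod fs = 40.4 MHz.
40.4 MHz > fs/2 = 23.45 MHz, folds to fs − 40.4 MHz = 6.5 MHz.
Distinct values: {6.5 MHz, 9.6 MHz, 18.5 MHz}.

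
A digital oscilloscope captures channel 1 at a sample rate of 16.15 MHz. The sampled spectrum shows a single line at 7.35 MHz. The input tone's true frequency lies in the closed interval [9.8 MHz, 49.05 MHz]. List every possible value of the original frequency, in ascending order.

23.5 MHz, 24.95 MHz, 39.65 MHz, 41.1 MHz

Frequencies that alias to 7.35 MHz are k·fs ± 7.35 MHz for integer k ≥ 0.
k=0: 7.35 MHz.
k=1: 8.8 MHz, 23.5 MHz.
k=2: 24.95 MHz, 39.65 MHz.
k=3: 41.1 MHz, 55.8 MHz.
k=4: 57.25 MHz, 71.95 MHz.
Within [9.8 MHz, 49.05 MHz]: 23.5 MHz, 24.95 MHz, 39.65 MHz, 41.1 MHz.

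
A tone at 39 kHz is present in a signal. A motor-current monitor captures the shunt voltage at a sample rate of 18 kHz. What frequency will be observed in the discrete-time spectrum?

39 kHz mod fs = 3 kHz.
3 kHz ≤ fs/2 = 9 kHz, appears at 3 kHz.

3 kHz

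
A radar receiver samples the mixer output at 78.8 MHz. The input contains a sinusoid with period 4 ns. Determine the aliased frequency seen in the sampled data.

T = 4 ns → f = 1/T = 250 MHz.
250 MHz mod fs = 13.6 MHz.
13.6 MHz ≤ fs/2 = 39.4 MHz, appears at 13.6 MHz.

13.6 MHz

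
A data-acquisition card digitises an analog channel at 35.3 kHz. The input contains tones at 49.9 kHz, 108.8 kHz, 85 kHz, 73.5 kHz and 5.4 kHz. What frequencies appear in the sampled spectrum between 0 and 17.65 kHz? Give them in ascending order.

2.9 kHz, 5.4 kHz, 14.4 kHz, 14.6 kHz

fs/2 = 17.65 kHz.
49.9 kHz mod fs = 14.6 kHz.
14.6 kHz ≤ fs/2 = 17.65 kHz, appears at 14.6 kHz.
108.8 kHz mod fs = 2.9 kHz.
2.9 kHz ≤ fs/2 = 17.65 kHz, appears at 2.9 kHz.
85 kHz mod fs = 14.4 kHz.
14.4 kHz ≤ fs/2 = 17.65 kHz, appears at 14.4 kHz.
73.5 kHz mod fs = 2.9 kHz.
2.9 kHz ≤ fs/2 = 17.65 kHz, appears at 2.9 kHz.
5.4 kHz ≤ fs/2 = 17.65 kHz, passes unchanged.
Distinct values: {2.9 kHz, 5.4 kHz, 14.4 kHz, 14.6 kHz}.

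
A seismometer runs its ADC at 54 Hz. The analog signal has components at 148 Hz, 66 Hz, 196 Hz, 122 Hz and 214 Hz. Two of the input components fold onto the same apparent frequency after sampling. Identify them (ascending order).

fs/2 = 27 Hz.
148 Hz mod fs = 40 Hz.
40 Hz > fs/2 = 27 Hz, folds to fs − 40 Hz = 14 Hz.
66 Hz mod fs = 12 Hz.
12 Hz ≤ fs/2 = 27 Hz, appears at 12 Hz.
196 Hz mod fs = 34 Hz.
34 Hz > fs/2 = 27 Hz, folds to fs − 34 Hz = 20 Hz.
122 Hz mod fs = 14 Hz.
14 Hz ≤ fs/2 = 27 Hz, appears at 14 Hz.
214 Hz mod fs = 52 Hz.
52 Hz > fs/2 = 27 Hz, folds to fs − 52 Hz = 2 Hz.
122 Hz and 148 Hz both map to 14 Hz.

122 Hz, 148 Hz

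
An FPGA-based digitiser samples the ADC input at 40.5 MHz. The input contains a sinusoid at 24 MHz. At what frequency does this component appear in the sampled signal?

24 MHz > fs/2 = 20.25 MHz, folds to fs − 24 MHz = 16.5 MHz.

16.5 MHz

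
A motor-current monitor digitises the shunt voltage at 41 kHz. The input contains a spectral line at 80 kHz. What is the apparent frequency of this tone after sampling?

80 kHz mod fs = 39 kHz.
39 kHz > fs/2 = 20.5 kHz, folds to fs − 39 kHz = 2 kHz.

2 kHz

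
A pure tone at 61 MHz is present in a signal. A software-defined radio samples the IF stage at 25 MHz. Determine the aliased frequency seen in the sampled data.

11 MHz

61 MHz mod fs = 11 MHz.
11 MHz ≤ fs/2 = 12.5 MHz, appears at 11 MHz.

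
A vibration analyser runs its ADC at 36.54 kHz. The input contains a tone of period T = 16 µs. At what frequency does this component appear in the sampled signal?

10.58 kHz

T = 16 µs → f = 1/T = 62.5 kHz.
62.5 kHz mod fs = 25.96 kHz.
25.96 kHz > fs/2 = 18.27 kHz, folds to fs − 25.96 kHz = 10.58 kHz.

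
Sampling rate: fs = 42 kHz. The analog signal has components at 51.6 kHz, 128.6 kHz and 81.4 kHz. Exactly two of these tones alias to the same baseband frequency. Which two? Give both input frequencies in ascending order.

fs/2 = 21 kHz.
51.6 kHz mod fs = 9.6 kHz.
9.6 kHz ≤ fs/2 = 21 kHz, appears at 9.6 kHz.
128.6 kHz mod fs = 2.6 kHz.
2.6 kHz ≤ fs/2 = 21 kHz, appears at 2.6 kHz.
81.4 kHz mod fs = 39.4 kHz.
39.4 kHz > fs/2 = 21 kHz, folds to fs − 39.4 kHz = 2.6 kHz.
81.4 kHz and 128.6 kHz both map to 2.6 kHz.

81.4 kHz, 128.6 kHz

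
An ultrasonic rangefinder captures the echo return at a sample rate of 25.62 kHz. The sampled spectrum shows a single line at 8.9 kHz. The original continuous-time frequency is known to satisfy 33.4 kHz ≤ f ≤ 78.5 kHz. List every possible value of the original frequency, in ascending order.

Frequencies that alias to 8.9 kHz are k·fs ± 8.9 kHz for integer k ≥ 0.
k=0: 8.9 kHz.
k=1: 16.72 kHz, 34.52 kHz.
k=2: 42.34 kHz, 60.14 kHz.
k=3: 67.96 kHz, 85.76 kHz.
k=4: 93.58 kHz, 111.38 kHz.
Within [33.4 kHz, 78.5 kHz]: 34.52 kHz, 42.34 kHz, 60.14 kHz, 67.96 kHz.

34.52 kHz, 42.34 kHz, 60.14 kHz, 67.96 kHz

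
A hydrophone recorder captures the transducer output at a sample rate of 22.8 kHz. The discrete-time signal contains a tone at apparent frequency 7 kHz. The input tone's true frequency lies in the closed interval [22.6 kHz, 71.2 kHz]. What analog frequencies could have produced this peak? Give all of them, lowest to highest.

29.8 kHz, 38.6 kHz, 52.6 kHz, 61.4 kHz

Frequencies that alias to 7 kHz are k·fs ± 7 kHz for integer k ≥ 0.
k=0: 7 kHz.
k=1: 15.8 kHz, 29.8 kHz.
k=2: 38.6 kHz, 52.6 kHz.
k=3: 61.4 kHz, 75.4 kHz.
k=4: 84.2 kHz, 98.2 kHz.
Within [22.6 kHz, 71.2 kHz]: 29.8 kHz, 38.6 kHz, 52.6 kHz, 61.4 kHz.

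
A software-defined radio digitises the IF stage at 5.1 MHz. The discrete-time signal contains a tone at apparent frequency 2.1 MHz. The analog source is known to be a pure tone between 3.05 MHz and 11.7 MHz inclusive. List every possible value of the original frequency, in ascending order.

Frequencies that alias to 2.1 MHz are k·fs ± 2.1 MHz for integer k ≥ 0.
k=0: 2.1 MHz.
k=1: 3 MHz, 7.2 MHz.
k=2: 8.1 MHz, 12.3 MHz.
k=3: 13.2 MHz, 17.4 MHz.
Within [3.05 MHz, 11.7 MHz]: 7.2 MHz, 8.1 MHz.

7.2 MHz, 8.1 MHz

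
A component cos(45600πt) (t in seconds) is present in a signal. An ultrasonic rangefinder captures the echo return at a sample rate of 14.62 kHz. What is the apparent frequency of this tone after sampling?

ω = 45600π rad/s → f = ω/(2π) = 22800 Hz = 22.8 kHz.
22.8 kHz mod fs = 8.18 kHz.
8.18 kHz > fs/2 = 7.31 kHz, folds to fs − 8.18 kHz = 6.44 kHz.

6.44 kHz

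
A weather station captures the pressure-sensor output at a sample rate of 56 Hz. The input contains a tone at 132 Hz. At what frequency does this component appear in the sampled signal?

20 Hz

132 Hz mod fs = 20 Hz.
20 Hz ≤ fs/2 = 28 Hz, appears at 20 Hz.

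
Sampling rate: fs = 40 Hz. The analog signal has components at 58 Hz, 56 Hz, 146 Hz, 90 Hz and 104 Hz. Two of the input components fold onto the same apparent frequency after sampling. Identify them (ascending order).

56 Hz, 104 Hz

fs/2 = 20 Hz.
58 Hz mod fs = 18 Hz.
18 Hz ≤ fs/2 = 20 Hz, appears at 18 Hz.
56 Hz mod fs = 16 Hz.
16 Hz ≤ fs/2 = 20 Hz, appears at 16 Hz.
146 Hz mod fs = 26 Hz.
26 Hz > fs/2 = 20 Hz, folds to fs − 26 Hz = 14 Hz.
90 Hz mod fs = 10 Hz.
10 Hz ≤ fs/2 = 20 Hz, appears at 10 Hz.
104 Hz mod fs = 24 Hz.
24 Hz > fs/2 = 20 Hz, folds to fs − 24 Hz = 16 Hz.
56 Hz and 104 Hz both map to 16 Hz.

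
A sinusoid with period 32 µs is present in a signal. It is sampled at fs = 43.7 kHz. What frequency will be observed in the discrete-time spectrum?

T = 32 µs → f = 1/T = 31.25 kHz.
31.25 kHz > fs/2 = 21.85 kHz, folds to fs − 31.25 kHz = 12.45 kHz.

12.45 kHz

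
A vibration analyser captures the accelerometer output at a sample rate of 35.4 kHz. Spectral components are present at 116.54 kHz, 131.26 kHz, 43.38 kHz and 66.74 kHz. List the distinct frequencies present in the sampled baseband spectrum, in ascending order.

fs/2 = 17.7 kHz.
116.54 kHz mod fs = 10.34 kHz.
10.34 kHz ≤ fs/2 = 17.7 kHz, appears at 10.34 kHz.
131.26 kHz mod fs = 25.06 kHz.
25.06 kHz > fs/2 = 17.7 kHz, folds to fs − 25.06 kHz = 10.34 kHz.
43.38 kHz mod fs = 7.98 kHz.
7.98 kHz ≤ fs/2 = 17.7 kHz, appears at 7.98 kHz.
66.74 kHz mod fs = 31.34 kHz.
31.34 kHz > fs/2 = 17.7 kHz, folds to fs − 31.34 kHz = 4.06 kHz.
Distinct values: {4.06 kHz, 7.98 kHz, 10.34 kHz}.

4.06 kHz, 7.98 kHz, 10.34 kHz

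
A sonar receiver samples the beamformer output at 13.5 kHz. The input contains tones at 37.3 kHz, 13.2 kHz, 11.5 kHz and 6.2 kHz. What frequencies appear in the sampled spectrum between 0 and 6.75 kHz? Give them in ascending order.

0.3 kHz, 2 kHz, 3.2 kHz, 6.2 kHz

fs/2 = 6.75 kHz.
37.3 kHz mod fs = 10.3 kHz.
10.3 kHz > fs/2 = 6.75 kHz, folds to fs − 10.3 kHz = 3.2 kHz.
13.2 kHz > fs/2 = 6.75 kHz, folds to fs − 13.2 kHz = 0.3 kHz.
11.5 kHz > fs/2 = 6.75 kHz, folds to fs − 11.5 kHz = 2 kHz.
6.2 kHz ≤ fs/2 = 6.75 kHz, passes unchanged.
Distinct values: {0.3 kHz, 2 kHz, 3.2 kHz, 6.2 kHz}.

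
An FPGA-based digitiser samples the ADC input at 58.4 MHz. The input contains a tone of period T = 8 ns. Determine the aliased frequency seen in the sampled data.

T = 8 ns → f = 1/T = 125 MHz.
125 MHz mod fs = 8.2 MHz.
8.2 MHz ≤ fs/2 = 29.2 MHz, appears at 8.2 MHz.

8.2 MHz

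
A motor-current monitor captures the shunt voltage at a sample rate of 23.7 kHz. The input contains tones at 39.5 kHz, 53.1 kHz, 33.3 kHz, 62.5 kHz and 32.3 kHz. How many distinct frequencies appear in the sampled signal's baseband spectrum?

fs/2 = 11.85 kHz.
39.5 kHz mod fs = 15.8 kHz.
15.8 kHz > fs/2 = 11.85 kHz, folds to fs − 15.8 kHz = 7.9 kHz.
53.1 kHz mod fs = 5.7 kHz.
5.7 kHz ≤ fs/2 = 11.85 kHz, appears at 5.7 kHz.
33.3 kHz mod fs = 9.6 kHz.
9.6 kHz ≤ fs/2 = 11.85 kHz, appears at 9.6 kHz.
62.5 kHz mod fs = 15.1 kHz.
15.1 kHz > fs/2 = 11.85 kHz, folds to fs − 15.1 kHz = 8.6 kHz.
32.3 kHz mod fs = 8.6 kHz.
8.6 kHz ≤ fs/2 = 11.85 kHz, appears at 8.6 kHz.
Distinct values: {5.7 kHz, 7.9 kHz, 8.6 kHz, 9.6 kHz} → 4.

4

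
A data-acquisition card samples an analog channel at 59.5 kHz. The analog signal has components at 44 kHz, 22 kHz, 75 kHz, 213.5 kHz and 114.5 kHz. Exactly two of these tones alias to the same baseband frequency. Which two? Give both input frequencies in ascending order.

44 kHz, 75 kHz

fs/2 = 29.75 kHz.
44 kHz > fs/2 = 29.75 kHz, folds to fs − 44 kHz = 15.5 kHz.
22 kHz ≤ fs/2 = 29.75 kHz, passes unchanged.
75 kHz mod fs = 15.5 kHz.
15.5 kHz ≤ fs/2 = 29.75 kHz, appears at 15.5 kHz.
213.5 kHz mod fs = 35 kHz.
35 kHz > fs/2 = 29.75 kHz, folds to fs − 35 kHz = 24.5 kHz.
114.5 kHz mod fs = 55 kHz.
55 kHz > fs/2 = 29.75 kHz, folds to fs − 55 kHz = 4.5 kHz.
44 kHz and 75 kHz both map to 15.5 kHz.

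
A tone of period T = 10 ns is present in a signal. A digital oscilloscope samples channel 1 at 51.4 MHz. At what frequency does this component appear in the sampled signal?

T = 10 ns → f = 1/T = 100 MHz.
100 MHz mod fs = 48.6 MHz.
48.6 MHz > fs/2 = 25.7 MHz, folds to fs − 48.6 MHz = 2.8 MHz.

2.8 MHz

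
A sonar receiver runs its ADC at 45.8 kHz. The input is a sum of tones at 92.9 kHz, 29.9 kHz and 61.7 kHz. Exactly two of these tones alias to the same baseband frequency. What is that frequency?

15.9 kHz

fs/2 = 22.9 kHz.
92.9 kHz mod fs = 1.3 kHz.
1.3 kHz ≤ fs/2 = 22.9 kHz, appears at 1.3 kHz.
29.9 kHz > fs/2 = 22.9 kHz, folds to fs − 29.9 kHz = 15.9 kHz.
61.7 kHz mod fs = 15.9 kHz.
15.9 kHz ≤ fs/2 = 22.9 kHz, appears at 15.9 kHz.
29.9 kHz and 61.7 kHz both map to 15.9 kHz.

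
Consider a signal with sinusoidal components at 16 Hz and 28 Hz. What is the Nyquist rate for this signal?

Highest-frequency component: 28 Hz.
Nyquist rate = 2 × 28 Hz = 56 Hz.

56 Hz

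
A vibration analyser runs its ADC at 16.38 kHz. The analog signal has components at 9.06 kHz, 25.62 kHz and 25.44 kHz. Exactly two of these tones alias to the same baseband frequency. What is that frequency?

fs/2 = 8.19 kHz.
9.06 kHz > fs/2 = 8.19 kHz, folds to fs − 9.06 kHz = 7.32 kHz.
25.62 kHz mod fs = 9.24 kHz.
9.24 kHz > fs/2 = 8.19 kHz, folds to fs − 9.24 kHz = 7.14 kHz.
25.44 kHz mod fs = 9.06 kHz.
9.06 kHz > fs/2 = 8.19 kHz, folds to fs − 9.06 kHz = 7.32 kHz.
9.06 kHz and 25.44 kHz both map to 7.32 kHz.

7.32 kHz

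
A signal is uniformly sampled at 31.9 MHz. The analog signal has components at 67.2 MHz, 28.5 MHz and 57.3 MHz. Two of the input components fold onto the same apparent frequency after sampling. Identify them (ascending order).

28.5 MHz, 67.2 MHz

fs/2 = 15.95 MHz.
67.2 MHz mod fs = 3.4 MHz.
3.4 MHz ≤ fs/2 = 15.95 MHz, appears at 3.4 MHz.
28.5 MHz > fs/2 = 15.95 MHz, folds to fs − 28.5 MHz = 3.4 MHz.
57.3 MHz mod fs = 25.4 MHz.
25.4 MHz > fs/2 = 15.95 MHz, folds to fs − 25.4 MHz = 6.5 MHz.
28.5 MHz and 67.2 MHz both map to 3.4 MHz.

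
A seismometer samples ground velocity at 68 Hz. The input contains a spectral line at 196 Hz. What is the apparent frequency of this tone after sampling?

196 Hz mod fs = 60 Hz.
60 Hz > fs/2 = 34 Hz, folds to fs − 60 Hz = 8 Hz.

8 Hz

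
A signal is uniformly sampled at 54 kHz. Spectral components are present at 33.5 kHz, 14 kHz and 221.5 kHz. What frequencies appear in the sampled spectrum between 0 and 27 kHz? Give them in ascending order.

5.5 kHz, 14 kHz, 20.5 kHz

fs/2 = 27 kHz.
33.5 kHz > fs/2 = 27 kHz, folds to fs − 33.5 kHz = 20.5 kHz.
14 kHz ≤ fs/2 = 27 kHz, passes unchanged.
221.5 kHz mod fs = 5.5 kHz.
5.5 kHz ≤ fs/2 = 27 kHz, appears at 5.5 kHz.
Distinct values: {5.5 kHz, 14 kHz, 20.5 kHz}.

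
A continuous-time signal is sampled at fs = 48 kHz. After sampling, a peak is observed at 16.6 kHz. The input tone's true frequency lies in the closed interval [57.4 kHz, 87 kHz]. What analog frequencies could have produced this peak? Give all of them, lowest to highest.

64.6 kHz, 79.4 kHz

Frequencies that alias to 16.6 kHz are k·fs ± 16.6 kHz for integer k ≥ 0.
k=0: 16.6 kHz.
k=1: 31.4 kHz, 64.6 kHz.
k=2: 79.4 kHz, 112.6 kHz.
k=3: 127.4 kHz, 160.6 kHz.
Within [57.4 kHz, 87 kHz]: 64.6 kHz, 79.4 kHz.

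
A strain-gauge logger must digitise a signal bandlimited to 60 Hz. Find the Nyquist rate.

120 Hz

Nyquist rate = 2 × 60 Hz = 120 Hz.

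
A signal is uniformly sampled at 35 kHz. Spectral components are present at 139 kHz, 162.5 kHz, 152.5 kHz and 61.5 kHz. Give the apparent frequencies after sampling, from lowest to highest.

fs/2 = 17.5 kHz.
139 kHz mod fs = 34 kHz.
34 kHz > fs/2 = 17.5 kHz, folds to fs − 34 kHz = 1 kHz.
162.5 kHz mod fs = 22.5 kHz.
22.5 kHz > fs/2 = 17.5 kHz, folds to fs − 22.5 kHz = 12.5 kHz.
152.5 kHz mod fs = 12.5 kHz.
12.5 kHz ≤ fs/2 = 17.5 kHz, appears at 12.5 kHz.
61.5 kHz mod fs = 26.5 kHz.
26.5 kHz > fs/2 = 17.5 kHz, folds to fs − 26.5 kHz = 8.5 kHz.
Distinct values: {1 kHz, 8.5 kHz, 12.5 kHz}.

1 kHz, 8.5 kHz, 12.5 kHz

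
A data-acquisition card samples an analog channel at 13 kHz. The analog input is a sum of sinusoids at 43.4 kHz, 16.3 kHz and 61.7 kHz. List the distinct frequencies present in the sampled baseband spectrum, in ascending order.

3.3 kHz, 4.4 kHz

fs/2 = 6.5 kHz.
43.4 kHz mod fs = 4.4 kHz.
4.4 kHz ≤ fs/2 = 6.5 kHz, appears at 4.4 kHz.
16.3 kHz mod fs = 3.3 kHz.
3.3 kHz ≤ fs/2 = 6.5 kHz, appears at 3.3 kHz.
61.7 kHz mod fs = 9.7 kHz.
9.7 kHz > fs/2 = 6.5 kHz, folds to fs − 9.7 kHz = 3.3 kHz.
Distinct values: {3.3 kHz, 4.4 kHz}.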